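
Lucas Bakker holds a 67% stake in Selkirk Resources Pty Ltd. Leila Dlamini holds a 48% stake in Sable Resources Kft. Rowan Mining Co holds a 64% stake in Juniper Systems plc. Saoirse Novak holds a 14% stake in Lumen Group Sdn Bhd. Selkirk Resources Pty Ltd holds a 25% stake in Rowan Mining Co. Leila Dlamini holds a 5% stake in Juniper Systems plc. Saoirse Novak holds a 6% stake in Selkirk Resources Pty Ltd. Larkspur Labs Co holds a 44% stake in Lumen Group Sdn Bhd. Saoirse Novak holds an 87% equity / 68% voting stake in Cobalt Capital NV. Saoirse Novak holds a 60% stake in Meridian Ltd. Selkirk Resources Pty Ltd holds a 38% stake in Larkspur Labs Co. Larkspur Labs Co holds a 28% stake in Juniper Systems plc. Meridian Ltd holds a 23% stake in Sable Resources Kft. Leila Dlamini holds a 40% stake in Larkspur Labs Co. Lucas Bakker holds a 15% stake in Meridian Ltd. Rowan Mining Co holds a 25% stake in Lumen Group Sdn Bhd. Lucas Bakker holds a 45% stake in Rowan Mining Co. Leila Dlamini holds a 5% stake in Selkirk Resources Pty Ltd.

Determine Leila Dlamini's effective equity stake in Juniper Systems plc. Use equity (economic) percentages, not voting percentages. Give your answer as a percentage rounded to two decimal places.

17.53%

Leila reaches Juniper along 4 paths.
Via Selkirk → Rowan: 5% × 25% × 64% = 0.8%.
Via Larkspur: 40% × 28% = 11.2%.
Via Selkirk → Larkspur: 5% × 38% × 28% = 0.532%.
Direct stake: 5% = 5%.
Total: 0.8% + 11.2% + 0.532% + 5% = 17.532%.
Rounded: 17.53%.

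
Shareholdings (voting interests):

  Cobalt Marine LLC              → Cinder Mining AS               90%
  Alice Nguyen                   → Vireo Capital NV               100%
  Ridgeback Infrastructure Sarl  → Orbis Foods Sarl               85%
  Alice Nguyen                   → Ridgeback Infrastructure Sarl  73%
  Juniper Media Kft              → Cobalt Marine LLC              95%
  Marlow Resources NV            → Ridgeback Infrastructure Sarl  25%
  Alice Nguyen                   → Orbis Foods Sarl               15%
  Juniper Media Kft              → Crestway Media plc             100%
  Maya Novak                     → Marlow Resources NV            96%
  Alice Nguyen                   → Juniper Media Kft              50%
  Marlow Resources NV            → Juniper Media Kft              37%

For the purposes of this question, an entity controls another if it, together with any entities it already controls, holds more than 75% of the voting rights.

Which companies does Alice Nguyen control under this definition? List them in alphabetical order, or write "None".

Alice holds 100% of Vireo, so Alice controls Vireo.
No other company's threshold is met.

Vireo Capital NV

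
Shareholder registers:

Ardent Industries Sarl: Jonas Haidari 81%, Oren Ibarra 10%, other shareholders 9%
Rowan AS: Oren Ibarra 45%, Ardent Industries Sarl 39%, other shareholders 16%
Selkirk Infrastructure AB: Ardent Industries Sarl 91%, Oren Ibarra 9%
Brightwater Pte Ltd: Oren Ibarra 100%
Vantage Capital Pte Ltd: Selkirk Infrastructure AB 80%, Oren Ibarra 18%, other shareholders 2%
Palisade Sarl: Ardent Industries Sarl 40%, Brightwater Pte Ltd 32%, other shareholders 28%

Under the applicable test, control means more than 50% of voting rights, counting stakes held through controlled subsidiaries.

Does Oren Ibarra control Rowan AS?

Oren holds 100% of Brightwater, so Oren controls Brightwater.
In Rowan, Oren's side holds only 45%, not > 50%.
So Oren does not control Rowan.

No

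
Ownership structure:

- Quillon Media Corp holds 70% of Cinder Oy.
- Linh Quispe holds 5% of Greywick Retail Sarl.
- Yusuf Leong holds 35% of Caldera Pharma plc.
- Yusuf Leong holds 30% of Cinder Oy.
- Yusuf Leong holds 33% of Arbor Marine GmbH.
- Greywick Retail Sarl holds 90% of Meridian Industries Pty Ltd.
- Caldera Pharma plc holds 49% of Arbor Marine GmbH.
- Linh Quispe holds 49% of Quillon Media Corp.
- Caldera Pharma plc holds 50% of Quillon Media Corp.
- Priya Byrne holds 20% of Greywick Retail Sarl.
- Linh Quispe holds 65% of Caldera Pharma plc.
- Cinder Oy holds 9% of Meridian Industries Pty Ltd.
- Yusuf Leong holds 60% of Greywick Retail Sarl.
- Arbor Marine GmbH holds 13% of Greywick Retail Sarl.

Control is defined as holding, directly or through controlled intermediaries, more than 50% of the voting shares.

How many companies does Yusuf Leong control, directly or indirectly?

2

Yusuf holds 60% of Greywick, so Yusuf controls Greywick.
Greywick holds 90% of Meridian, so Yusuf controls Meridian.
No other company's threshold is met.
Yusuf controls 2 companies.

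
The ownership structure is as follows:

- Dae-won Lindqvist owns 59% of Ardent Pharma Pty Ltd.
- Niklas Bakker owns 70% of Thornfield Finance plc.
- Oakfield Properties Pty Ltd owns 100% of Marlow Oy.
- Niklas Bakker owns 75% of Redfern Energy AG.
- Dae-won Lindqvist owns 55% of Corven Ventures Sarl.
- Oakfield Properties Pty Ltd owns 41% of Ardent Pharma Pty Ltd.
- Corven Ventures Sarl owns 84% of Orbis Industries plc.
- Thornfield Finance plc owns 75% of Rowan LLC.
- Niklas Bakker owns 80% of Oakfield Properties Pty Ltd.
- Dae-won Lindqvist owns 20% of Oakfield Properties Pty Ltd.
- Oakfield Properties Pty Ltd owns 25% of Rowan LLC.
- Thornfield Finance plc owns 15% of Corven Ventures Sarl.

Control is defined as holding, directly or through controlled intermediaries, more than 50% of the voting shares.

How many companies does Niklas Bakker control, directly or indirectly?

5

Niklas holds 80% of Oakfield, so Niklas controls Oakfield.
Niklas holds 70% of Thornfield, so Niklas controls Thornfield.
Oakfield holds 100% of Marlow, so Niklas controls Marlow.
Niklas holds 75% of Redfern, so Niklas controls Redfern.
Oakfield and Thornfield together hold 25% + 75% = 100% of Rowan, so Niklas controls Rowan.
No other company's threshold is met.
Niklas controls 5 companies.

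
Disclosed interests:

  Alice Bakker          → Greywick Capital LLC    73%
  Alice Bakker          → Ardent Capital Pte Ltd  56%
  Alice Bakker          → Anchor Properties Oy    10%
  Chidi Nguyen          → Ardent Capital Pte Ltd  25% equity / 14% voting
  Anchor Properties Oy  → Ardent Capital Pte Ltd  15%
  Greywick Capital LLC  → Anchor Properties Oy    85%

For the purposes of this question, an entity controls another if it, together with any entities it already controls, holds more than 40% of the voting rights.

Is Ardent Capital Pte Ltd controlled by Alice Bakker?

Yes

Alice holds 73% of Greywick, so Alice controls Greywick.
Alice and Greywick together hold 10% + 85% = 95% of Anchor, so Alice controls Anchor.
Anchor and Alice together hold 15% + 56% = 71% of Ardent, so Alice controls Ardent.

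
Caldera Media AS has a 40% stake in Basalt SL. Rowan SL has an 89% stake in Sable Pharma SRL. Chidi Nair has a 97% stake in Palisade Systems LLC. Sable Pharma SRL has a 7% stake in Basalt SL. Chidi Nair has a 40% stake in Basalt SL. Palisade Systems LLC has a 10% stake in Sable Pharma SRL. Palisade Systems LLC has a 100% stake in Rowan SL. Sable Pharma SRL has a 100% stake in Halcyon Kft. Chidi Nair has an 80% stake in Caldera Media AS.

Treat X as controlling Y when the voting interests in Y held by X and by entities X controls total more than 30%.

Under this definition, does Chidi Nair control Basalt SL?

Chidi holds 97% of Palisade, so Chidi controls Palisade.
Palisade holds 100% of Rowan, so Chidi controls Rowan.
Palisade and Rowan together hold 10% + 89% = 99% of Sable, so Chidi controls Sable.
Chidi holds 80% of Caldera, so Chidi controls Caldera.
Chidi and Sable and Caldera together hold 40% + 7% + 40% = 87% of Basalt, so Chidi controls Basalt.

Yes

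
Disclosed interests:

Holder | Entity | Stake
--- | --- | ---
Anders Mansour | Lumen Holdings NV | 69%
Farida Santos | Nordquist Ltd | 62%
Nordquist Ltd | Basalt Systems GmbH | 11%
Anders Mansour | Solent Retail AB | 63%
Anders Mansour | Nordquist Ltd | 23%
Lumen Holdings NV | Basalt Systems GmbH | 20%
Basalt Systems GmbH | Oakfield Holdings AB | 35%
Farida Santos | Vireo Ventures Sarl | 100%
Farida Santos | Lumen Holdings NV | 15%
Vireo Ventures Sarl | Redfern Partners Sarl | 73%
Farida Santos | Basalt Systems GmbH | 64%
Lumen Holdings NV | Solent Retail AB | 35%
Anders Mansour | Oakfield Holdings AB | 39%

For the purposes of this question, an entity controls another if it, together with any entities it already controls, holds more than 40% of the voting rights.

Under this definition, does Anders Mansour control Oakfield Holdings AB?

No

Anders holds 69% of Lumen, so Anders controls Lumen.
Lumen and Anders together hold 35% + 63% = 98% of Solent, so Anders controls Solent.
In Oakfield, Anders's side holds only 39%, not > 40%.
So Anders does not control Oakfield.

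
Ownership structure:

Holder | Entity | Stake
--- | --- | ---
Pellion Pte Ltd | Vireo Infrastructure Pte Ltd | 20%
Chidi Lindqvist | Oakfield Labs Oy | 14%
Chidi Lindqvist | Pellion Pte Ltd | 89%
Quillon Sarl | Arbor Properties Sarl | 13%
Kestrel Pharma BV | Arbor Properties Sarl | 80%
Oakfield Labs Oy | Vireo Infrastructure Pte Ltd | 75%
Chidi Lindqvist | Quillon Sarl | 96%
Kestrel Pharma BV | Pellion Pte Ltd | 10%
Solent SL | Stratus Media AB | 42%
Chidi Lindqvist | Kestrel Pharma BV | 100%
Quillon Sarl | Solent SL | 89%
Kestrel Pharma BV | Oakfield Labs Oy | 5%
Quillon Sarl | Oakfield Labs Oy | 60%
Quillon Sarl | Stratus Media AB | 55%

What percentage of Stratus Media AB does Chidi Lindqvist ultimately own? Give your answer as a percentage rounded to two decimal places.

Chidi reaches Stratus along 2 paths.
Via Quillon → Solent: 96% × 89% × 42% = 35.8848%.
Via Quillon: 96% × 55% = 52.8%.
Total: 35.8848% + 52.8% = 88.6848%.
Rounded: 88.68%.

88.68%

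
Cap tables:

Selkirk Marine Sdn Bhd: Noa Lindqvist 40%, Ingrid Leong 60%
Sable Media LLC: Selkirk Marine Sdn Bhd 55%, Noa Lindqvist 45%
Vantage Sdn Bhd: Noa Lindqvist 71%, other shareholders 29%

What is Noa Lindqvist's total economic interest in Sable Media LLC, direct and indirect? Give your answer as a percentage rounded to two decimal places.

67.00%

Noa reaches Sable along 2 paths.
Via Selkirk: 40% × 55% = 22%.
Direct stake: 45% = 45%.
Total: 22% + 45% = 67%.
Rounded: 67.00%.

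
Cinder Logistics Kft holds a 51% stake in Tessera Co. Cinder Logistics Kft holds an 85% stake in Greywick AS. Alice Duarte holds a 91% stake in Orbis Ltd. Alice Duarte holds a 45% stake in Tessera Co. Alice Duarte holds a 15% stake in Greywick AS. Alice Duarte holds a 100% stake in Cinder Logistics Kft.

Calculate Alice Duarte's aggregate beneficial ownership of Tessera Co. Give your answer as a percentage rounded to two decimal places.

Alice reaches Tessera along 2 paths.
Via Cinder: 100% × 51% = 51%.
Direct stake: 45% = 45%.
Total: 51% + 45% = 96%.
Rounded: 96.00%.

96.00%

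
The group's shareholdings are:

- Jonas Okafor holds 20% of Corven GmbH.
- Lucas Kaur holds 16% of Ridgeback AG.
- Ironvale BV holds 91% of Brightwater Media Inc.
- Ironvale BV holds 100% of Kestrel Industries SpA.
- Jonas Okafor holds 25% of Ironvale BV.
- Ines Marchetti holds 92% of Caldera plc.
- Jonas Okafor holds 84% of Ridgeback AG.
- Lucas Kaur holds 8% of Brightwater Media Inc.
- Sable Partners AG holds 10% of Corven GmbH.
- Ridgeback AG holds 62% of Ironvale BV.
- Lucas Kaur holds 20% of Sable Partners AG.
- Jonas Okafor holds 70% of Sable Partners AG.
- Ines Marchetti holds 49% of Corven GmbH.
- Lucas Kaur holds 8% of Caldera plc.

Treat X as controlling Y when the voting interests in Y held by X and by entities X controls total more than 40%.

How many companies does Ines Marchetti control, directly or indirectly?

Ines holds 92% of Caldera, so Ines controls Caldera.
Ines holds 49% of Corven, so Ines controls Corven.
No other company's threshold is met.
Ines controls 2 companies.

2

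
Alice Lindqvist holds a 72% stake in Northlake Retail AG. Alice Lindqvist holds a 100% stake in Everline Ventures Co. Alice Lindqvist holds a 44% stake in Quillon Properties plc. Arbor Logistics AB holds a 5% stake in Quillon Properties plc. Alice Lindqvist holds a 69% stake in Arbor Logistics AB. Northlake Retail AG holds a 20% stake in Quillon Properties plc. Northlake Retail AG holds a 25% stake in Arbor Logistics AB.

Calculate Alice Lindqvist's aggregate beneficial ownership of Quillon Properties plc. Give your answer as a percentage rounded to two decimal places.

Alice reaches Quillon along 4 paths.
Via Arbor: 69% × 5% = 3.45%.
Via Northlake → Arbor: 72% × 25% × 5% = 0.9%.
Via Northlake: 72% × 20% = 14.4%.
Direct stake: 44% = 44%.
Total: 3.45% + 0.9% + 14.4% + 44% = 62.75%.

62.75%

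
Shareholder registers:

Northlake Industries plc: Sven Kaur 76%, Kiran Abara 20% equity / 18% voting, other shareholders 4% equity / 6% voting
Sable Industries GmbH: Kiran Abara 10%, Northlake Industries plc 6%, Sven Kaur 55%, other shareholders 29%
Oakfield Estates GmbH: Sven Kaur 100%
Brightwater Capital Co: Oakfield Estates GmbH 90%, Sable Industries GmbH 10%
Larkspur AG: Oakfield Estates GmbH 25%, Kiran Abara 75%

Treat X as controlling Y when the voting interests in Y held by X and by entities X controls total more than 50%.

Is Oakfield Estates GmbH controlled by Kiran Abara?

Kiran holds 75% of Larkspur, so Kiran controls Larkspur.
Neither Kiran nor any entity Kiran controls holds any voting interest in Oakfield.
So Kiran does not control Oakfield.

No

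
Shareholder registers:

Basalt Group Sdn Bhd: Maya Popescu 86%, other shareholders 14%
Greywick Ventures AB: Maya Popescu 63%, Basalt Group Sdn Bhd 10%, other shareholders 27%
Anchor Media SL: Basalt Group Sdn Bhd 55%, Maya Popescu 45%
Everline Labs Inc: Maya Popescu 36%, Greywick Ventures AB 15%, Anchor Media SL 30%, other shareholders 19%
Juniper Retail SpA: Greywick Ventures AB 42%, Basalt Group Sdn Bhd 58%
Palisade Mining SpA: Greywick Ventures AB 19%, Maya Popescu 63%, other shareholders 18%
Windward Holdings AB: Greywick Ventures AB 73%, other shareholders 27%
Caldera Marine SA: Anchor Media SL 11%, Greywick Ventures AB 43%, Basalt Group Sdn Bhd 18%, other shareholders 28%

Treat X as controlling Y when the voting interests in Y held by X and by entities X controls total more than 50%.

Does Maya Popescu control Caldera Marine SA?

Yes

Maya holds 86% of Basalt, so Maya controls Basalt.
Basalt and Maya together hold 55% + 45% = 100% of Anchor, so Maya controls Anchor.
Maya and Basalt together hold 63% + 10% = 73% of Greywick, so Maya controls Greywick.
Anchor and Greywick and Basalt together hold 11% + 43% + 18% = 72% of Caldera, so Maya controls Caldera.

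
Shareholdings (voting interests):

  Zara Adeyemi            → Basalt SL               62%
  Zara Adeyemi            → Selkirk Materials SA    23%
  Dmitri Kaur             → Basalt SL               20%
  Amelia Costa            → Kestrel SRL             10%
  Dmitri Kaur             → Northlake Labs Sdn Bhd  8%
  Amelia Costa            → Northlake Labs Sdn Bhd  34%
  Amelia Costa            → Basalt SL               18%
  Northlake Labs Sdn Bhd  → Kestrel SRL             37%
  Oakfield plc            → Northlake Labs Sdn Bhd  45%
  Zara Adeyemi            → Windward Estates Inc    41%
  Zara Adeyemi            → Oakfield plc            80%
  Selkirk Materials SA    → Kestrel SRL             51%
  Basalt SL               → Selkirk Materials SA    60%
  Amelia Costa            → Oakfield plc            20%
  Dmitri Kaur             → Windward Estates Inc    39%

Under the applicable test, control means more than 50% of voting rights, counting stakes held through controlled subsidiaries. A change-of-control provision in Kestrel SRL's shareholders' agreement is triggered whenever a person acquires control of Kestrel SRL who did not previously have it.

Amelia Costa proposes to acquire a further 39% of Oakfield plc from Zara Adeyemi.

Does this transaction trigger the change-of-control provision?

No

The purchase adds only to Amelia's holdings (Zara's stake shrinks), so Amelia is the only person who could newly come to control Kestrel.
Amelia's largest direct stake is 34% in Northlake, which does not meet the threshold, so Amelia controls no company.
In Kestrel, Amelia's side holds only 10%, not > 50%.
So before the transaction, Amelia does not control Kestrel.
After the purchase, Amelia's direct stake in Oakfield rises to 20% + 39% = 59%, and Zara's stake falls to 41%.
Amelia holds 59% of Oakfield, so Amelia controls Oakfield.
Amelia and Oakfield together hold 34% + 45% = 79% of Northlake, so Amelia controls Northlake.
After the transaction, Amelia's side holds 37% + 10% = 47% of Kestrel, not > 50%, so Amelia still does not control Kestrel.
No new person acquires control, so the clause is not triggered.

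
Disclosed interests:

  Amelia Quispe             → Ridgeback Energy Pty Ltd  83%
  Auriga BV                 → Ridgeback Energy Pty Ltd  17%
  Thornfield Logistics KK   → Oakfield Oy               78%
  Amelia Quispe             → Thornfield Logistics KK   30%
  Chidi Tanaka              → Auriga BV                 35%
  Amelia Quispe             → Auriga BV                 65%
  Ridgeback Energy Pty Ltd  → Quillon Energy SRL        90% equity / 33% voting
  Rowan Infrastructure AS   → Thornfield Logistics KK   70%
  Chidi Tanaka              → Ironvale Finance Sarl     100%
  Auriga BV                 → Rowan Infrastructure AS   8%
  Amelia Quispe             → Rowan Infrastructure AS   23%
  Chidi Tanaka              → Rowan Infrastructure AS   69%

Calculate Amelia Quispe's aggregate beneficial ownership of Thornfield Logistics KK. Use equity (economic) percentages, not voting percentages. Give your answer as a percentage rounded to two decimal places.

Amelia reaches Thornfield along 3 paths.
Via Auriga → Rowan: 65% × 8% × 70% = 3.64%.
Via Rowan: 23% × 70% = 16.1%.
Direct stake: 30% = 30%.
Total: 3.64% + 16.1% + 30% = 49.74%.

49.74%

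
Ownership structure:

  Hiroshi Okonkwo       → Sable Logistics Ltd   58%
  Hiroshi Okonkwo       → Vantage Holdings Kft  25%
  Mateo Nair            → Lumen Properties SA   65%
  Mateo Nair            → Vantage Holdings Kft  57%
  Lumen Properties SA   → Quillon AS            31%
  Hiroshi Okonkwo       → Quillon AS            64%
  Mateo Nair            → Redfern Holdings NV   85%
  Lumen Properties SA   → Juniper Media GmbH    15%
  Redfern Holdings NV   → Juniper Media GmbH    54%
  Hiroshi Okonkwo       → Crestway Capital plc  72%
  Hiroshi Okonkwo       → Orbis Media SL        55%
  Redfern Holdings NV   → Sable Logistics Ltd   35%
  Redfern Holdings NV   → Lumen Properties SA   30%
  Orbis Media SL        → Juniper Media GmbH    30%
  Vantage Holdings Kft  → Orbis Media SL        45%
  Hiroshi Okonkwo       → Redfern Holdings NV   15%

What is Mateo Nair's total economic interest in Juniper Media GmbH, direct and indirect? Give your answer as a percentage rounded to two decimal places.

Mateo reaches Juniper along 4 paths.
Via Lumen: 65% × 15% = 9.75%.
Via Redfern → Lumen: 85% × 30% × 15% = 3.825%.
Via Redfern: 85% × 54% = 45.9%.
Via Vantage → Orbis: 57% × 45% × 30% = 7.695%.
Total: 9.75% + 3.825% + 45.9% + 7.695% = 67.17%.

67.17%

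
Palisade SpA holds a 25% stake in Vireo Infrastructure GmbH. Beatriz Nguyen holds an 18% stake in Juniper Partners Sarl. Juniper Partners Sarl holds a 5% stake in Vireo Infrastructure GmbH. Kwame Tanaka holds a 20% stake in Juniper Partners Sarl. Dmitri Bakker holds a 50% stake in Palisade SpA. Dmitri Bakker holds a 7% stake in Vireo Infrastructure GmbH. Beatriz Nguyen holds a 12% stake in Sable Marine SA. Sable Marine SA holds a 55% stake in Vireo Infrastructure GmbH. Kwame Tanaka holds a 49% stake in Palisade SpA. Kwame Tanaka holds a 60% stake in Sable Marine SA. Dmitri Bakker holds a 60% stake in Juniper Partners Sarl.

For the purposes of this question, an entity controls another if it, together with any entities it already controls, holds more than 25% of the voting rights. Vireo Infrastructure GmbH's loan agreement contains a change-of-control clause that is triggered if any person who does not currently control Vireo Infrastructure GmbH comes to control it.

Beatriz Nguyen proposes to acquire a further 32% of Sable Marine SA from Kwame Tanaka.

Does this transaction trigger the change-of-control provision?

Yes

The purchase adds only to Beatriz's holdings (Kwame's stake shrinks), so Beatriz is the only person who could newly come to control Vireo.
Beatriz's largest direct stake is 18% in Juniper, which does not meet the threshold, so Beatriz controls no company.
Neither Beatriz nor any entity Beatriz controls holds any voting interest in Vireo.
So before the transaction, Beatriz does not control Vireo.
After the purchase, Beatriz's direct stake in Sable rises to 12% + 32% = 44%, and Kwame's stake falls to 28%.
Beatriz holds 44% of Sable, so Beatriz controls Sable.
Sable holds 55% of Vireo, so Beatriz controls Vireo.
Beatriz did not control Vireo before and does after, so the clause is triggered.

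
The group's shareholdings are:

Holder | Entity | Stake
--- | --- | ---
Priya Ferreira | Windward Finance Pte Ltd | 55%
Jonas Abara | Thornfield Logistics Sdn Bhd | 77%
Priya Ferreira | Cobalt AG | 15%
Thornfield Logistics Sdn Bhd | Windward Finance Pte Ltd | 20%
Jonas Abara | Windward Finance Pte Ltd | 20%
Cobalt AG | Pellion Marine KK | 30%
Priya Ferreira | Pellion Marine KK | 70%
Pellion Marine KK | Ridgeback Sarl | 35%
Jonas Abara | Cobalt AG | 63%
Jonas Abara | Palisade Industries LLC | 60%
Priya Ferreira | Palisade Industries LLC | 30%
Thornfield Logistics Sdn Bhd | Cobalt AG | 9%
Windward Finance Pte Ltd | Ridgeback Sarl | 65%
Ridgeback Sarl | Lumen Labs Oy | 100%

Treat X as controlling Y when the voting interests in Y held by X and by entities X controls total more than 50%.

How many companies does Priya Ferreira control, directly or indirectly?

Priya holds 55% of Windward, so Priya controls Windward.
Priya holds 70% of Pellion, so Priya controls Pellion.
Pellion and Windward together hold 35% + 65% = 100% of Ridgeback, so Priya controls Ridgeback.
Ridgeback holds 100% of Lumen, so Priya controls Lumen.
No other company's threshold is met.
Priya controls 4 companies.

4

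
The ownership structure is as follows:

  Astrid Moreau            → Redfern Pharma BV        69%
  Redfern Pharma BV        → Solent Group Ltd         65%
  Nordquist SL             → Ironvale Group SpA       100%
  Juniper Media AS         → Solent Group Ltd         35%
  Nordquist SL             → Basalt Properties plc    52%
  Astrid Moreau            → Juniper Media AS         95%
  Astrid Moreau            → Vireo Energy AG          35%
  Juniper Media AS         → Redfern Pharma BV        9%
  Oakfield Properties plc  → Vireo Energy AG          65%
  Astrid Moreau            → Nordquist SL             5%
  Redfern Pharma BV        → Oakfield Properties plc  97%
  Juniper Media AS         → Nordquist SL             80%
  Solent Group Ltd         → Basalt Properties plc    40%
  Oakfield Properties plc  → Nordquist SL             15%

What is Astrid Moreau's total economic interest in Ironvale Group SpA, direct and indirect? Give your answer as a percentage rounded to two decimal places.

Astrid reaches Ironvale along 4 paths.
Via Nordquist: 5% × 100% = 5%.
Via Juniper → Nordquist: 95% × 80% × 100% = 76%.
Via Juniper → Redfern → Oakfield → Nordquist: 95% × 9% × 97% × 15% × 100% = 1.244025%.
Via Redfern → Oakfield → Nordquist: 69% × 97% × 15% × 100% = 10.0395%.
Total: 5% + 76% + 1.244025% + 10.0395% = 92.283525%.
Rounded: 92.28%.

92.28%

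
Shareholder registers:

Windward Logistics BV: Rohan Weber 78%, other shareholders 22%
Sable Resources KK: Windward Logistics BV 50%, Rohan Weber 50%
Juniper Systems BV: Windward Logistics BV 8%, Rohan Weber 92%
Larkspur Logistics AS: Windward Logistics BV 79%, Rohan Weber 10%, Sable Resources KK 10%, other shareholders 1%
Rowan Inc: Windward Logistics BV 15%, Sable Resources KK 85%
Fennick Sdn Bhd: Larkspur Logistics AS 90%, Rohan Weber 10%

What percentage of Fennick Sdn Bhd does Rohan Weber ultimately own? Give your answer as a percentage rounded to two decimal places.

82.47%

Rohan reaches Fennick along 5 paths.
Via Windward → Larkspur: 78% × 79% × 90% = 55.458%.
Via Larkspur: 10% × 90% = 9%.
Via Windward → Sable → Larkspur: 78% × 50% × 10% × 90% = 3.51%.
Via Sable → Larkspur: 50% × 10% × 90% = 4.5%.
Direct stake: 10% = 10%.
Total: 55.458% + 9% + 3.51% + 4.5% + 10% = 82.468%.
Rounded: 82.47%.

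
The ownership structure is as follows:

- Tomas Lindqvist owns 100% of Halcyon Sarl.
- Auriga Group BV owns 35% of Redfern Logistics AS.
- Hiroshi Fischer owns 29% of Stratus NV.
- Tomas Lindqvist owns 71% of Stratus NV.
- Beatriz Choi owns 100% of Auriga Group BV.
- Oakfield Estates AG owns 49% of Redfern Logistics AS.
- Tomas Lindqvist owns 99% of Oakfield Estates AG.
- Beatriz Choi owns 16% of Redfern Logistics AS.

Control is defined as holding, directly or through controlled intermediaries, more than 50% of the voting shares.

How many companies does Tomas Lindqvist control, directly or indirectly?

3

Tomas holds 99% of Oakfield, so Tomas controls Oakfield.
Tomas holds 71% of Stratus, so Tomas controls Stratus.
Tomas holds 100% of Halcyon, so Tomas controls Halcyon.
No other company's threshold is met.
Tomas controls 3 companies.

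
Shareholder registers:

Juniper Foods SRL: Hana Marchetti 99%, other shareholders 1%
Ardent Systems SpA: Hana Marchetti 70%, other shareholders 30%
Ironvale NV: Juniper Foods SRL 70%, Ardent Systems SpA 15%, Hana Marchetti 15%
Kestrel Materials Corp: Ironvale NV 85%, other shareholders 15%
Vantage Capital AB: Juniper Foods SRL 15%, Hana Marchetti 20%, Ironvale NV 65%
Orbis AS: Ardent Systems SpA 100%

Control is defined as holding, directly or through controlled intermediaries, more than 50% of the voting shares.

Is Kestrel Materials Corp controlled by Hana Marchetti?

Yes

Hana holds 70% of Ardent, so Hana controls Ardent.
Hana holds 99% of Juniper, so Hana controls Juniper.
Juniper and Ardent and Hana together hold 70% + 15% + 15% = 100% of Ironvale, so Hana controls Ironvale.
Ironvale holds 85% of Kestrel, so Hana controls Kestrel.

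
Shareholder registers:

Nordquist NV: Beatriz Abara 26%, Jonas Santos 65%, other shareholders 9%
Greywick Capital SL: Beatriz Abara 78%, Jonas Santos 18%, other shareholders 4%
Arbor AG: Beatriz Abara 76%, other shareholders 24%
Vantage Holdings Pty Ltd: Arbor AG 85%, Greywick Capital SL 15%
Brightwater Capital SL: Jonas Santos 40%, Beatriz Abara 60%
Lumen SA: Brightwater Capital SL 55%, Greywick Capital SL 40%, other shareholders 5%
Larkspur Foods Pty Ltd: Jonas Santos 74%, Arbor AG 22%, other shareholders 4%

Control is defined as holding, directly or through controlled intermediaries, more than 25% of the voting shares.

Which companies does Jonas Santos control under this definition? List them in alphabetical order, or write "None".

Brightwater Capital SL, Larkspur Foods Pty Ltd, Lumen SA, Nordquist NV

Jonas holds 65% of Nordquist, so Jonas controls Nordquist.
Jonas holds 40% of Brightwater, so Jonas controls Brightwater.
Brightwater holds 55% of Lumen, so Jonas controls Lumen.
Jonas holds 74% of Larkspur, so Jonas controls Larkspur.
No other company's threshold is met.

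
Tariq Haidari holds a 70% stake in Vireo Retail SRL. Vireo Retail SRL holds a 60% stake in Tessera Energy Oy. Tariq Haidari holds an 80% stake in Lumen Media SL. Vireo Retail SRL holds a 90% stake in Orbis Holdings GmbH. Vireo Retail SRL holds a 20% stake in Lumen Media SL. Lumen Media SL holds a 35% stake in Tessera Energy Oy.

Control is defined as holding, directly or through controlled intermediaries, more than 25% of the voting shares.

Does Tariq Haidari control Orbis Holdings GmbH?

Yes

Tariq holds 70% of Vireo, so Tariq controls Vireo.
Vireo holds 90% of Orbis, so Tariq controls Orbis.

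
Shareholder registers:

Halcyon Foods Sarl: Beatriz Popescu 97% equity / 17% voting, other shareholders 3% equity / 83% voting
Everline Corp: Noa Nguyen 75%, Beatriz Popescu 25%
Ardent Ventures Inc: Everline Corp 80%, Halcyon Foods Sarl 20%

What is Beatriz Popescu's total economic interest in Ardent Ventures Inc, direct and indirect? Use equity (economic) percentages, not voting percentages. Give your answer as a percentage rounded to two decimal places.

39.40%

Beatriz reaches Ardent along 2 paths.
Via Everline: 25% × 80% = 20%.
Via Halcyon: 97% × 20% = 19.4%.
Total: 20% + 19.4% = 39.4%.
Rounded: 39.40%.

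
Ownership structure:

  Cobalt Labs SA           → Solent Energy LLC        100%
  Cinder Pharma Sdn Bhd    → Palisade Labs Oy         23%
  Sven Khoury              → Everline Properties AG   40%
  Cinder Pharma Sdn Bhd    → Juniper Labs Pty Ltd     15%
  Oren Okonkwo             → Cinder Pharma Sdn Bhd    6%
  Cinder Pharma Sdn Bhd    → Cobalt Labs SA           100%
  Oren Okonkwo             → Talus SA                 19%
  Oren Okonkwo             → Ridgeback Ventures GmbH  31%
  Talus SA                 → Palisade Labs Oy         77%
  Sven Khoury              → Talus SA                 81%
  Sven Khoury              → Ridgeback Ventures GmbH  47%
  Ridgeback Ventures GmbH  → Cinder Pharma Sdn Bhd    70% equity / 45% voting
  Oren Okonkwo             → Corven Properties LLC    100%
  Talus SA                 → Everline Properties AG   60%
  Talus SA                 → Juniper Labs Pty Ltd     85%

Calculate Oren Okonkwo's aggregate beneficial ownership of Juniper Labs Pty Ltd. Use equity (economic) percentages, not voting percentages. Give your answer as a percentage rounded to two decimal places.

20.31%

Oren reaches Juniper along 3 paths.
Via Ridgeback → Cinder: 31% × 70% × 15% = 3.255%.
Via Cinder: 6% × 15% = 0.9%.
Via Talus: 19% × 85% = 16.15%.
Total: 3.255% + 0.9% + 16.15% = 20.305%.
Rounded: 20.31%.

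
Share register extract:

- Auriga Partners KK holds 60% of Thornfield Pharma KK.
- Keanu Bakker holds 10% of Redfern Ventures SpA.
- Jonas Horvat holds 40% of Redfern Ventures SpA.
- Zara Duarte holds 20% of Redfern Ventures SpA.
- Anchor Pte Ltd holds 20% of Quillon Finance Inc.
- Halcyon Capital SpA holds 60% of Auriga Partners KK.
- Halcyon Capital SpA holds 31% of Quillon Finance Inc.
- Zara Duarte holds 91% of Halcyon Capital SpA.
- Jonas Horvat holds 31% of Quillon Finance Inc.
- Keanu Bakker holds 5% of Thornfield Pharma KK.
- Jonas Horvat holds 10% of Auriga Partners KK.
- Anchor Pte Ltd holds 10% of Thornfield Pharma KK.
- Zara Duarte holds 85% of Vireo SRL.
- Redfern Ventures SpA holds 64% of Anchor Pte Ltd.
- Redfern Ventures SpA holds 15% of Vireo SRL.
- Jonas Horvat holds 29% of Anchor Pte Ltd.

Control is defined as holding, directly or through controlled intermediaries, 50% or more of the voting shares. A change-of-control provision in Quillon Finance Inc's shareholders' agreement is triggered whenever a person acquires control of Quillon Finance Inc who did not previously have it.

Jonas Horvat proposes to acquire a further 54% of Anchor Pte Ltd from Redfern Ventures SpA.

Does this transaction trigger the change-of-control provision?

The purchase adds only to Jonas's holdings (Redfern's stake shrinks), so Jonas is the only person who could newly come to control Quillon.
Jonas's largest direct stake is 40% in Redfern, which does not meet the threshold, so Jonas controls no company.
In Quillon, Jonas's side holds only 31%, not ≥ 50%.
So before the transaction, Jonas does not control Quillon.
After the purchase, Jonas's direct stake in Anchor rises to 29% + 54% = 83%, and Redfern's stake falls to 10%.
Jonas holds 83% of Anchor, so Jonas controls Anchor.
Jonas and Anchor together hold 31% + 20% = 51% of Quillon, so Jonas controls Quillon.
Jonas did not control Quillon before and does after, so the clause is triggered.

Yes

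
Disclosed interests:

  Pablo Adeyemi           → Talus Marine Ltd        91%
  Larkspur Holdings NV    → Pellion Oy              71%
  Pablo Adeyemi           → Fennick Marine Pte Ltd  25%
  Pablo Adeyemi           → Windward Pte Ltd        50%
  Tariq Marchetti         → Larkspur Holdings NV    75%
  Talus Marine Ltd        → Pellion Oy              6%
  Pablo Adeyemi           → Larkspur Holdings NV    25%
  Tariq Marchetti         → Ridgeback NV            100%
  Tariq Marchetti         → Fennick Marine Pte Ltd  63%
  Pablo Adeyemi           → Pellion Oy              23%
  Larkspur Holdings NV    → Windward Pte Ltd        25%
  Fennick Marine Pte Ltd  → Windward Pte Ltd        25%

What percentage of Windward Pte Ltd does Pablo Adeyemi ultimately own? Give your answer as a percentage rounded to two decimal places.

Pablo reaches Windward along 3 paths.
Via Fennick: 25% × 25% = 6.25%.
Direct stake: 50% = 50%.
Via Larkspur: 25% × 25% = 6.25%.
Total: 6.25% + 50% + 6.25% = 62.5%.
Rounded: 62.50%.

62.50%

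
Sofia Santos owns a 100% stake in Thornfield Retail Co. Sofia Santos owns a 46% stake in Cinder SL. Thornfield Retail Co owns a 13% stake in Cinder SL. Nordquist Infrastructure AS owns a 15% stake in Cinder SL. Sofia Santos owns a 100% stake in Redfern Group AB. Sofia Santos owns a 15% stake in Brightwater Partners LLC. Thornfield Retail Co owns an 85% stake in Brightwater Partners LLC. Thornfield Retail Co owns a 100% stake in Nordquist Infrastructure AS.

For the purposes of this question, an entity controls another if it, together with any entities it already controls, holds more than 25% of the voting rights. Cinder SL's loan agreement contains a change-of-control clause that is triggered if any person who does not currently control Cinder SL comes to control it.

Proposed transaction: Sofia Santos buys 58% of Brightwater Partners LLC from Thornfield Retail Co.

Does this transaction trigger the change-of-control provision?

The purchase adds only to Sofia's holdings (Thornfield's stake shrinks), so Sofia is the only person who could newly come to control Cinder.
Sofia holds 100% of Thornfield, so Sofia controls Thornfield.
Thornfield holds 100% of Nordquist, so Sofia controls Nordquist.
Sofia and Nordquist and Thornfield together hold 46% + 15% + 13% = 74% of Cinder, so Sofia controls Cinder.
So Sofia already controls Cinder before the transaction.
After the purchase, Sofia's direct stake in Brightwater rises to 15% + 58% = 73%, and Thornfield's stake falls to 27%.
Sofia controlled Cinder already, so this is not a new person acquiring control; every other person's position is unchanged or reduced.
No new person acquires control, so the clause is not triggered.

No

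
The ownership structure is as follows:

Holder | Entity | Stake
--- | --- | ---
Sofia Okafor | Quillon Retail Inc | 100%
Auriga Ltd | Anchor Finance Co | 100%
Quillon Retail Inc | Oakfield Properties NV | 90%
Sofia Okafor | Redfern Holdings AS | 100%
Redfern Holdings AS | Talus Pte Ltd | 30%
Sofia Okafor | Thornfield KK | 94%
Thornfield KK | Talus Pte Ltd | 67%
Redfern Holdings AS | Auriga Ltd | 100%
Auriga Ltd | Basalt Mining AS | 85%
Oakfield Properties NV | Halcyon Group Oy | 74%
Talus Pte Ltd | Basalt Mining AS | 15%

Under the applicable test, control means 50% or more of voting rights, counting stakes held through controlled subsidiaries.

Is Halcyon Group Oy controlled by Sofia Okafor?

Sofia holds 100% of Quillon, so Sofia controls Quillon.
Quillon holds 90% of Oakfield, so Sofia controls Oakfield.
Oakfield holds 74% of Halcyon, so Sofia controls Halcyon.

Yes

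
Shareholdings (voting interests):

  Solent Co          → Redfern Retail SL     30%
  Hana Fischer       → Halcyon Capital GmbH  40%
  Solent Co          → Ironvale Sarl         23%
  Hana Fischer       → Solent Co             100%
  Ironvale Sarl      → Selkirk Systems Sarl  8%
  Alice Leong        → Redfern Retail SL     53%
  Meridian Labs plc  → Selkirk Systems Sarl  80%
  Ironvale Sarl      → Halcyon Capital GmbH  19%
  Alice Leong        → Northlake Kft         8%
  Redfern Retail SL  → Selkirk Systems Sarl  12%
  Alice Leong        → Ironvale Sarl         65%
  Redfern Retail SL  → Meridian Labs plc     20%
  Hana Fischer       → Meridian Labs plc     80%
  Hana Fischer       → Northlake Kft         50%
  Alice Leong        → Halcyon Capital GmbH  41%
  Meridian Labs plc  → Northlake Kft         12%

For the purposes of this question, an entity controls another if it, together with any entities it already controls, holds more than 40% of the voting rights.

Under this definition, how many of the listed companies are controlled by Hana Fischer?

4

Hana holds 100% of Solent, so Hana controls Solent.
Hana holds 80% of Meridian, so Hana controls Meridian.
Meridian holds 80% of Selkirk, so Hana controls Selkirk.
Meridian and Hana together hold 12% + 50% = 62% of Northlake, so Hana controls Northlake.
No other company's threshold is met.
Hana controls 4 companies.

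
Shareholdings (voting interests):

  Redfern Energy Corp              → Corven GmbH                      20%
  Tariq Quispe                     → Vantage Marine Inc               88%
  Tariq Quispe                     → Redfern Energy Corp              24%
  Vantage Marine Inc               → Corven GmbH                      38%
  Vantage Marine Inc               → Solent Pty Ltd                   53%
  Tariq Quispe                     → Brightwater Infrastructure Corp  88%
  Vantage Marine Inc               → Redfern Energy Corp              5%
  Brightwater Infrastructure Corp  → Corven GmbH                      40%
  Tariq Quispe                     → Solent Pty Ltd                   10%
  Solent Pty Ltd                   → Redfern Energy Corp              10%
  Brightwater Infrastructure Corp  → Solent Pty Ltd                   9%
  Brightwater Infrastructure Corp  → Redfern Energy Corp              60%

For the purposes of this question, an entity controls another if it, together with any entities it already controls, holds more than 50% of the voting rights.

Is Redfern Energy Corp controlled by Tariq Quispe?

Yes

Tariq holds 88% of Brightwater, so Tariq controls Brightwater.
Tariq holds 88% of Vantage, so Tariq controls Vantage.
Tariq and Brightwater and Vantage together hold 10% + 9% + 53% = 72% of Solent, so Tariq controls Solent.
Solent and Brightwater and Vantage and Tariq together hold 10% + 60% + 5% + 24% = 99% of Redfern, so Tariq controls Redfern.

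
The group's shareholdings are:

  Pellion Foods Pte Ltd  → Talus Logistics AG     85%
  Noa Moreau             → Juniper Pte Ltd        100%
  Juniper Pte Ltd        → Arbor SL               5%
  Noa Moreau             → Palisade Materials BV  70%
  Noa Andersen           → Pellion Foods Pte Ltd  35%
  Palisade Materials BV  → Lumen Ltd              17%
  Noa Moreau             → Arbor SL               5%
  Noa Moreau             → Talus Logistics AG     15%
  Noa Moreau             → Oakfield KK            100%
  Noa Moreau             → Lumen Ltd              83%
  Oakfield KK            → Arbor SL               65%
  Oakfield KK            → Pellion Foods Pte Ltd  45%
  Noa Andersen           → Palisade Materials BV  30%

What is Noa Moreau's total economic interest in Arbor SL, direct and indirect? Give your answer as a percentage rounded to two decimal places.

Noa Moreau reaches Arbor along 3 paths.
Direct stake: 5% = 5%.
Via Juniper: 100% × 5% = 5%.
Via Oakfield: 100% × 65% = 65%.
Total: 5% + 5% + 65% = 75%.
Rounded: 75.00%.

75.00%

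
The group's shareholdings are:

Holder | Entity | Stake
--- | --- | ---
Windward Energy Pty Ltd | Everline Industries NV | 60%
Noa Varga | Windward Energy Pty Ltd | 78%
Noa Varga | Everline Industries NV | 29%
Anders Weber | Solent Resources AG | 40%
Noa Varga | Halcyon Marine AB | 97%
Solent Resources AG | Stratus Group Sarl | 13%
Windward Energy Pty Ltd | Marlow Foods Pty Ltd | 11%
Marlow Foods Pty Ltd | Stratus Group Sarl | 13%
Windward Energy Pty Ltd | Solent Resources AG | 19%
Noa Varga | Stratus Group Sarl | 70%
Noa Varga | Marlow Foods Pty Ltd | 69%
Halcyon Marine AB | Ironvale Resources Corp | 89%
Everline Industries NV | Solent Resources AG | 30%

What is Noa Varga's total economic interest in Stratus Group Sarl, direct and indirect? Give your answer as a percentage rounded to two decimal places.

Noa reaches Stratus along 6 paths.
Direct stake: 70% = 70%.
Via Marlow: 69% × 13% = 8.97%.
Via Windward → Marlow: 78% × 11% × 13% = 1.1154%.
Via Everline → Solent: 29% × 30% × 13% = 1.131%.
Via Windward → Everline → Solent: 78% × 60% × 30% × 13% = 1.8252%.
Via Windward → Solent: 78% × 19% × 13% = 1.9266%.
Total: 70% + 8.97% + 1.1154% + 1.131% + 1.8252% + 1.9266% = 84.9682%.
Rounded: 84.97%.

84.97%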